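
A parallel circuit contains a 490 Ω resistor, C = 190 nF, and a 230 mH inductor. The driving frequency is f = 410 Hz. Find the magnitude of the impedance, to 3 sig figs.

ω = 2πf = 2576 rad/s
X_L = ωL = 593 Ω
X_C = 1/(ωC) = 2040 Ω
Parallel: admittances add. Y = 1/R + 1/(jωL) + jωC
Y = (0.00204 − j0.00120) S
|Y| = 0.00237 S → |Z| = 1/|Y| = 423 Ω, ∠Z = −∠Y = 30.4°

423 Ω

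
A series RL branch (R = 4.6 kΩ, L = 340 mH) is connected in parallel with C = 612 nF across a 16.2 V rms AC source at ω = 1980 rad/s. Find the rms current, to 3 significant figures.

X_L = ωL = 673 Ω
X_C = 1/(ωC) = 825 Ω
Branch 1 (R+jX_L): Z₁ = 4600 + j673 Ω, |Z₁| = 4650 Ω
Branch 2 (−jX_C): Z₂ = −j825 Ω
Parallel: Z = Z₁Z₂/(Z₁+Z₂), |Z| = 834 Ω, ∠Z = -79.8°
I = V/|Z| = 16.2/834 = 19.4 mA

19.4 mA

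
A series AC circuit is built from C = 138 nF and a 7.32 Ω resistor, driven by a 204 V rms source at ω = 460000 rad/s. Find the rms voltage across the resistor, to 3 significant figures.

86.0 V

X_C = 1/(ωC) = 15.8 Ω
Z = 7.32 − j15.8 Ω
|Z| = √(7.32² + 15.8²) = 17.4 Ω
I = V/|Z| = 11.7 A
V_R = I·|Z_R| = 11.7 × 7.32 = 86.0 V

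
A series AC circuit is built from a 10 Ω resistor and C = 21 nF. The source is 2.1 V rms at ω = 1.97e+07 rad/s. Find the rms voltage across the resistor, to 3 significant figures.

X_C = 1/(ωC) = 2.42 Ω
Z = 10.0 − j2.42 Ω
|Z| = √(10.0² + 2.42²) = 10.3 Ω
I = V/|Z| = 204 mA
V_R = I·|Z_R| = 0.204 × 10.0 = 2.04 V

2.04 V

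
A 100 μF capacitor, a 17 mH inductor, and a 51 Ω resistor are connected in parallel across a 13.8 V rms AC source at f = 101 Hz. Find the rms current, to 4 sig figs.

ω = 2πf = 634.6 rad/s
X_L = ωL = 10.79 Ω
X_C = 1/(ωC) = 15.76 Ω
Parallel: admittances add. Y = 1/R + 1/(jωL) + jωC
Y = (0.01961 − j0.02923) S
|Y| = 0.03520 S → |Z| = 1/|Y| = 28.41 Ω, ∠Z = −∠Y = 56.15°
I = V/|Z| = 13.8/28.41 = 485.8 mA

485.8 mA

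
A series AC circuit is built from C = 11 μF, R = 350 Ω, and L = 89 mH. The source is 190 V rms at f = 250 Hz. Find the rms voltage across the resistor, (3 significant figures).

185 V

ω = 2πf = 1571 rad/s
X_L = ωL = 140 Ω
X_C = 1/(ωC) = 57.9 Ω
Net reactance X = X_L − X_C = 81.9 Ω
Z = 350 + j81.9 Ω
|Z| = √(350² + 81.9²) = 359 Ω
I = V/|Z| = 529 mA
V_R = I·|Z_R| = 0.529 × 350 = 185 V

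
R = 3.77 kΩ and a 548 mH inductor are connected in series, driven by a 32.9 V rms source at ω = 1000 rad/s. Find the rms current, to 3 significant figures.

8.64 mA

X_L = ωL = 548 Ω
Z = 3770 + j548 Ω
|Z| = √(3770² + 548²) = 3810 Ω
I = V/|Z| = 32.9/3810 = 8.64 mA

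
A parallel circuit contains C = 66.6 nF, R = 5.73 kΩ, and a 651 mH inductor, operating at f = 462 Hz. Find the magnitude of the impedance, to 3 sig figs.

ω = 2πf = 2903 rad/s
X_L = ωL = 1890 Ω
X_C = 1/(ωC) = 5170 Ω
Parallel: admittances add. Y = 1/R + 1/(jωL) + jωC
Y = (0.000175 − j0.000336) S
|Y| = 0.000378 S → |Z| = 1/|Y| = 2640 Ω, ∠Z = −∠Y = 62.5°

2640 Ω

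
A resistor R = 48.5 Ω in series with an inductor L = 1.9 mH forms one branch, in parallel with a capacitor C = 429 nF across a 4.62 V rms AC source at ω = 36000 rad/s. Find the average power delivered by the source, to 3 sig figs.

147 mW

X_L = ωL = 68.4 Ω
X_C = 1/(ωC) = 64.8 Ω
Branch 1 (R+jX_L): Z₁ = 48.5 + j68.4 Ω, |Z₁| = 83.8 Ω
Branch 2 (−jX_C): Z₂ = −j64.8 Ω
Parallel: Z = Z₁Z₂/(Z₁+Z₂), |Z| = 112 Ω, ∠Z = -39.6°
I = V/|Z| = 41.4 mA
P = VI cos φ = 4.62 × 0.0414 × cos(-39.6°) = 147 mW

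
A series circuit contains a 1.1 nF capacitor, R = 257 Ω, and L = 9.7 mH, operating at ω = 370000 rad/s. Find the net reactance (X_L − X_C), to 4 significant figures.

1132 Ω

X_L = ωL = 3589 Ω
X_C = 1/(ωC) = 2457 Ω
X = 3589 − 2457 = 1132 Ω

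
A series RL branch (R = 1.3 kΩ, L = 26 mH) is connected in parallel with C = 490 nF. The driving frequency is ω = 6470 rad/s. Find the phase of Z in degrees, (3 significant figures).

X_L = ωL = 168 Ω
X_C = 1/(ωC) = 315 Ω
Branch 1 (R+jX_L): Z₁ = 1300 + j168 Ω, |Z₁| = 1310 Ω
Branch 2 (−jX_C): Z₂ = −j315 Ω
Parallel: Z = Z₁Z₂/(Z₁+Z₂), |Z| = 316 Ω, ∠Z = -76.2°

-76.2°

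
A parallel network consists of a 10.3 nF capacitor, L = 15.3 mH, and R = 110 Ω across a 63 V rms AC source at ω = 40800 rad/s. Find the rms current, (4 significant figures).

X_L = ωL = 624.2 Ω
X_C = 1/(ωC) = 2380 Ω
Parallel: admittances add. Y = 1/R + 1/(jωL) + jωC
Y = (0.009091 − j0.001182) S
|Y| = 0.009167 S → |Z| = 1/|Y| = 109.1 Ω, ∠Z = −∠Y = 7.406°
I = V/|Z| = 63/109.1 = 577.5 mA

577.5 mA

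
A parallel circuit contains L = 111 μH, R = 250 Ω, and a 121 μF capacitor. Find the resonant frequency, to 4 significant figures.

1.373 kHz

ω₀ = 1/√(LC) = 1/√(0.000111 × 0.000121) = 8629 rad/s
f₀ = ω₀/(2π) = 1.373 kHz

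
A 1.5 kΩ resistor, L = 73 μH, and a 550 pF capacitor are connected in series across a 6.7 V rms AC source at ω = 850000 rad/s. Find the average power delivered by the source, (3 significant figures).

X_L = ωL = 62.0 Ω
X_C = 1/(ωC) = 2140 Ω
Net reactance X = X_L − X_C = -2080 Ω
Z = 1500 − j2080 Ω
|Z| = √(1500² + 2080²) = 2560 Ω
∠Z = arctan(-2080/1500) = -54.2°
I = V/|Z| = 2.62 mA
P = VI cos φ = 6.7 × 0.00262 × cos(-54.2°) = 10.3 mW

10.3 mW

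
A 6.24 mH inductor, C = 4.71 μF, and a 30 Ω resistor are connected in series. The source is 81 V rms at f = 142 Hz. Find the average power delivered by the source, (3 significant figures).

ω = 2πf = 892.2 rad/s
X_L = ωL = 5.57 Ω
X_C = 1/(ωC) = 238 Ω
Net reactance X = X_L − X_C = -232 Ω
Z = 30.0 − j232 Ω
|Z| = √(30.0² + 232²) = 234 Ω
∠Z = arctan(-232/30.0) = -82.6°
I = V/|Z| = 346 mA
P = VI cos φ = 81 × 0.346 × cos(-82.6°) = 3.58 W

3.58 W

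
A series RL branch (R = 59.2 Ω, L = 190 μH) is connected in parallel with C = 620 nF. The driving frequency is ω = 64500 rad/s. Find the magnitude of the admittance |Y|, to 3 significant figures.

40.1 mS

X_L = ωL = 12.3 Ω
X_C = 1/(ωC) = 25.0 Ω
Branch 1 (R+jX_L): Z₁ = 59.2 + j12.3 Ω, |Z₁| = 60.5 Ω
Branch 2 (−jX_C): Z₂ = −j25.0 Ω
Parallel: Z = Z₁Z₂/(Z₁+Z₂), |Z| = 25.0 Ω, ∠Z = -66.1°
|Y| = 1/|Z| = 40.1 mS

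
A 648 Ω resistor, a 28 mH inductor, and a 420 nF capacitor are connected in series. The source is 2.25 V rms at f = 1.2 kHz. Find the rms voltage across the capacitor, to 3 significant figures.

ω = 2πf = 7540 rad/s
X_L = ωL = 211 Ω
X_C = 1/(ωC) = 316 Ω
Net reactance X = X_L − X_C = -105 Ω
Z = 648 − j105 Ω
|Z| = √(648² + 105²) = 656 Ω
I = V/|Z| = 3.43 mA
V_C = I·|Z_C| = 0.00343 × 316 = 1.08 V

1.08 V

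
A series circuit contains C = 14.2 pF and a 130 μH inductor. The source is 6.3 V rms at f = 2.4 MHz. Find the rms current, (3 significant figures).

ω = 2πf = 1.508e+07 rad/s
X_L = ωL = 1960 Ω
X_C = 1/(ωC) = 4670 Ω
Net reactance X = X_L − X_C = -2710 Ω
Z = − j2710 Ω
|Z| = √(0² + 2710²) = 2710 Ω
I = V/|Z| = 6.3/2710 = 2.32 mA

2.32 mA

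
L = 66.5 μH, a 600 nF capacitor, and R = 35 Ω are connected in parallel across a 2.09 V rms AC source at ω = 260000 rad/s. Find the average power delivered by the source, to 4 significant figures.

X_L = ωL = 17.29 Ω
X_C = 1/(ωC) = 6.410 Ω
Parallel: admittances add. Y = 1/R + 1/(jωL) + jωC
Y = (0.02857 + j0.09816) S
|Y| = 0.1022 S → |Z| = 1/|Y| = 9.781 Ω, ∠Z = −∠Y = -73.77°
I = V/|Z| = 213.7 mA
P = VI cos φ = 2.09 × 0.2137 × cos(-73.77°) = 124.8 mW

124.8 mW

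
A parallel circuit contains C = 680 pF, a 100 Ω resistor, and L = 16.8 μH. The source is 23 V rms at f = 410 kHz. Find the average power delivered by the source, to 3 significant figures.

ω = 2πf = 2.576e+06 rad/s
X_L = ωL = 43.3 Ω
X_C = 1/(ωC) = 571 Ω
Parallel: admittances add. Y = 1/R + 1/(jωL) + jωC
Y = (0.0100 − j0.0214) S
|Y| = 0.0236 S → |Z| = 1/|Y| = 42.4 Ω, ∠Z = −∠Y = 64.9°
I = V/|Z| = 542 mA
P = VI cos φ = 23 × 0.542 × cos(64.9°) = 5.29 W

5.29 W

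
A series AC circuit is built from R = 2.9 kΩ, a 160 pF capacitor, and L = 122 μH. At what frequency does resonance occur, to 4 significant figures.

ω₀ = 1/√(LC) = 1/√(0.000122 × 1.6e-10) = 7.157e+06 rad/s
f₀ = ω₀/(2π) = 1.139 MHz

1.139 MHz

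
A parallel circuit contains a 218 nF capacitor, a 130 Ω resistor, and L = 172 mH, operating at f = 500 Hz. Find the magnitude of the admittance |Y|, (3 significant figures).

ω = 2πf = 3142 rad/s
X_L = ωL = 540 Ω
X_C = 1/(ωC) = 1460 Ω
Parallel: admittances add. Y = 1/R + 1/(jωL) + jωC
Y = (0.00769 − j0.00117) S
|Y| = 0.00778 S → |Z| = 1/|Y| = 129 Ω, ∠Z = −∠Y = 8.62°

7.78 mS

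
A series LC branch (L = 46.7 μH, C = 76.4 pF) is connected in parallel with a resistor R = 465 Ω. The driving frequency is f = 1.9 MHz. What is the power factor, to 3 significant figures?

ω = 2πf = 1.194e+07 rad/s
X_L = ωL = 558 Ω
X_C = 1/(ωC) = 1100 Ω
Branch 1: Z₁ = R = 465 Ω
Branch 2 (series LC): Z₂ = j(X_L − X_C) = −j539 Ω
Parallel: Z = Z₁Z₂/(Z₁+Z₂), |Z| = 352 Ω, ∠Z = -40.8°
cos φ = cos(-40.8°) = 0.757

0.757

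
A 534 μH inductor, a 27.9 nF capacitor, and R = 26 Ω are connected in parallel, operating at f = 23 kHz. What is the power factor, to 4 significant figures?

ω = 2πf = 144500 rad/s
X_L = ωL = 77.17 Ω
X_C = 1/(ωC) = 248.0 Ω
Parallel: admittances add. Y = 1/R + 1/(jωL) + jωC
Y = (0.03846 − j0.008926) S
|Y| = 0.03948 S → |Z| = 1/|Y| = 25.33 Ω, ∠Z = −∠Y = 13.07°
cos φ = cos(13.07°) = 0.9741

0.9741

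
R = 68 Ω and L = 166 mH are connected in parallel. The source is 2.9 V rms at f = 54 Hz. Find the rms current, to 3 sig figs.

ω = 2πf = 339.3 rad/s
X_L = ωL = 56.3 Ω
Parallel: admittances add. Y = 1/R + 1/(jωL)
Y = (0.0147 − j0.0178) S
|Y| = 0.0231 S → |Z| = 1/|Y| = 43.4 Ω, ∠Z = −∠Y = 50.4°
I = V/|Z| = 2.9/43.4 = 66.9 mA

66.9 mA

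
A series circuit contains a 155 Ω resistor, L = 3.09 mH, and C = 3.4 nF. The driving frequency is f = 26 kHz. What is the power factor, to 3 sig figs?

ω = 2πf = 163400 rad/s
X_L = ωL = 505 Ω
X_C = 1/(ωC) = 1800 Ω
Net reactance X = X_L − X_C = -1300 Ω
Z = 155 − j1300 Ω
|Z| = √(155² + 1300²) = 1300 Ω
∠Z = arctan(-1300/155) = -83.2°
cos φ = cos(-83.2°) = 0.119

0.119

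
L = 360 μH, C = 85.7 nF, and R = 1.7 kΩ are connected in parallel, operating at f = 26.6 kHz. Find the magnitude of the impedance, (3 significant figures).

ω = 2πf = 167100 rad/s
X_L = ωL = 60.2 Ω
X_C = 1/(ωC) = 69.8 Ω
Parallel: admittances add. Y = 1/R + 1/(jωL) + jωC
Y = (0.000588 − j0.00230) S
|Y| = 0.00237 S → |Z| = 1/|Y| = 422 Ω, ∠Z = −∠Y = 75.6°

422 Ω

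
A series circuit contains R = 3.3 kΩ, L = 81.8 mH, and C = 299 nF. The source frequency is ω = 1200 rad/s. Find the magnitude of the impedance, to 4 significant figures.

X_L = ωL = 98.16 Ω
X_C = 1/(ωC) = 2787 Ω
Net reactance X = X_L − X_C = -2689 Ω
Z = 3300 − j2689 Ω
|Z| = √(3300² + 2689²) = 4257 Ω

4257 Ω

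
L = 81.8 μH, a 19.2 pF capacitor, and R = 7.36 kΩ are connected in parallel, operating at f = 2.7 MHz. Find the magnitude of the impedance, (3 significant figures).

ω = 2πf = 1.696e+07 rad/s
X_L = ωL = 1390 Ω
X_C = 1/(ωC) = 3070 Ω
Parallel: admittances add. Y = 1/R + 1/(jωL) + jωC
Y = (0.000136 − j0.000395) S
|Y| = 0.000418 S → |Z| = 1/|Y| = 2390 Ω, ∠Z = −∠Y = 71.0°

2390 Ω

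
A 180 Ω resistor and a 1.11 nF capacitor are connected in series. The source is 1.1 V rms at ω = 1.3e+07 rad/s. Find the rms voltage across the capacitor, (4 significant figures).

X_C = 1/(ωC) = 69.30 Ω
Z = 180.0 − j69.30 Ω
|Z| = √(180.0² + 69.30²) = 192.9 Ω
I = V/|Z| = 5.703 mA
V_C = I·|Z_C| = 0.005703 × 69.30 = 0.3952 V

0.3952 V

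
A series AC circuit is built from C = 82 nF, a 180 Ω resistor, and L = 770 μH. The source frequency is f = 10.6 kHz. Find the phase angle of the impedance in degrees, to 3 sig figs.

-36.2°

ω = 2πf = 66600 rad/s
X_L = ωL = 51.3 Ω
X_C = 1/(ωC) = 183 Ω
Net reactance X = X_L − X_C = -132 Ω
Z = 180 − j132 Ω
|Z| = √(180² + 132²) = 223 Ω
∠Z = arctan(-132/180) = -36.2°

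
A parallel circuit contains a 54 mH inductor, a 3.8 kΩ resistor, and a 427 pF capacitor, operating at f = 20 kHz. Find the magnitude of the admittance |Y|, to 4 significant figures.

279.3 μS

ω = 2πf = 125700 rad/s
X_L = ωL = 6786 Ω
X_C = 1/(ωC) = 18640 Ω
Parallel: admittances add. Y = 1/R + 1/(jωL) + jωC
Y = (0.0002632 − j9.371e-05) S
|Y| = 0.0002793 S → |Z| = 1/|Y| = 3580 Ω, ∠Z = −∠Y = 19.60°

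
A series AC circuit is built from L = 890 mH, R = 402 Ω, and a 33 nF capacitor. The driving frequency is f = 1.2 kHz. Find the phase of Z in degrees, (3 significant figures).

ω = 2πf = 7540 rad/s
X_L = ωL = 6710 Ω
X_C = 1/(ωC) = 4020 Ω
Net reactance X = X_L − X_C = 2690 Ω
Z = 402 + j2690 Ω
|Z| = √(402² + 2690²) = 2720 Ω
∠Z = arctan(2690/402) = 81.5°

81.5°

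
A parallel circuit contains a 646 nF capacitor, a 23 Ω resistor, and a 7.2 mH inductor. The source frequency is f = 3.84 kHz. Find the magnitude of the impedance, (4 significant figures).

22.43 Ω

ω = 2πf = 24130 rad/s
X_L = ωL = 173.7 Ω
X_C = 1/(ωC) = 64.16 Ω
Parallel: admittances add. Y = 1/R + 1/(jωL) + jωC
Y = (0.04348 + j0.009830) S
|Y| = 0.04458 S → |Z| = 1/|Y| = 22.43 Ω, ∠Z = −∠Y = -12.74°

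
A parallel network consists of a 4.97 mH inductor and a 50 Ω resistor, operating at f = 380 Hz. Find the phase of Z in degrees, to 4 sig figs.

76.65°

ω = 2πf = 2388 rad/s
X_L = ωL = 11.87 Ω
Parallel: admittances add. Y = 1/R + 1/(jωL)
Y = (0.02000 − j0.08427) S
|Y| = 0.08661 S → |Z| = 1/|Y| = 11.55 Ω, ∠Z = −∠Y = 76.65°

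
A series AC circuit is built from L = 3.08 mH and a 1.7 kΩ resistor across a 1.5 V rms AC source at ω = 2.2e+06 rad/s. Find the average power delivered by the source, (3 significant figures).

78.4 μW

X_L = ωL = 6780 Ω
Z = 1700 + j6780 Ω
|Z| = √(1700² + 6780²) = 6990 Ω
∠Z = arctan(6780/1700) = 75.9°
I = V/|Z| = 215 μA
P = VI cos φ = 1.5 × 0.000215 × cos(75.9°) = 78.4 μW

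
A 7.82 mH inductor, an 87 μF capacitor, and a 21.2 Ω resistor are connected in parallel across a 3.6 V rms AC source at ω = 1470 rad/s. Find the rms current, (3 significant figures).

X_L = ωL = 11.5 Ω
X_C = 1/(ωC) = 7.82 Ω
Parallel: admittances add. Y = 1/R + 1/(jωL) + jωC
Y = (0.0472 + j0.0409) S
|Y| = 0.0624 S → |Z| = 1/|Y| = 16.0 Ω, ∠Z = −∠Y = -40.9°
I = V/|Z| = 3.6/16.0 = 225 mA

225 mA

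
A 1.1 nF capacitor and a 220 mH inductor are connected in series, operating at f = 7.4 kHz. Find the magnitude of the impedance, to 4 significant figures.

9323 Ω

ω = 2πf = 46500 rad/s
X_L = ωL = 10230 Ω
X_C = 1/(ωC) = 19550 Ω
Net reactance X = X_L − X_C = -9323 Ω
Z = − j9323 Ω
|Z| = √(0² + 9323²) = 9323 Ω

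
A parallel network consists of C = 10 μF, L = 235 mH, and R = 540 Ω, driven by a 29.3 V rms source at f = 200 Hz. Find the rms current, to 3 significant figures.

274 mA

ω = 2πf = 1257 rad/s
X_L = ωL = 295 Ω
X_C = 1/(ωC) = 79.6 Ω
Parallel: admittances add. Y = 1/R + 1/(jωL) + jωC
Y = (0.00185 + j0.00918) S
|Y| = 0.00937 S → |Z| = 1/|Y| = 107 Ω, ∠Z = −∠Y = -78.6°
I = V/|Z| = 29.3/107 = 274 mA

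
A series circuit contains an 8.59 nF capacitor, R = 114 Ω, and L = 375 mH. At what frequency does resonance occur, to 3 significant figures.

2.80 kHz

ω₀ = 1/√(LC) = 1/√(0.375 × 8.59e-09) = 17620 rad/s
f₀ = ω₀/(2π) = 2.80 kHz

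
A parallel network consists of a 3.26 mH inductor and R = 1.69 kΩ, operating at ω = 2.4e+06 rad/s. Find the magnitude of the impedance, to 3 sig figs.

X_L = ωL = 7820 Ω
Parallel: admittances add. Y = 1/R + 1/(jωL)
Y = (0.000592 − j0.000128) S
|Y| = 0.000605 S → |Z| = 1/|Y| = 1650 Ω, ∠Z = −∠Y = 12.2°

1650 Ω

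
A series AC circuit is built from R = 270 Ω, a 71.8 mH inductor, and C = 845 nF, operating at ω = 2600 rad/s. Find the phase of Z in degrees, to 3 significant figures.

-44.8°

X_L = ωL = 187 Ω
X_C = 1/(ωC) = 455 Ω
Net reactance X = X_L − X_C = -268 Ω
Z = 270 − j268 Ω
|Z| = √(270² + 268²) = 381 Ω
∠Z = arctan(-268/270) = -44.8°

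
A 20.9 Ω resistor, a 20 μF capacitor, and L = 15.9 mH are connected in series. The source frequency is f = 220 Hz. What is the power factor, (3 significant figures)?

ω = 2πf = 1382 rad/s
X_L = ωL = 22.0 Ω
X_C = 1/(ωC) = 36.2 Ω
Net reactance X = X_L − X_C = -14.2 Ω
Z = 20.9 − j14.2 Ω
|Z| = √(20.9² + 14.2²) = 25.3 Ω
∠Z = arctan(-14.2/20.9) = -34.2°
cos φ = cos(-34.2°) = 0.827

0.827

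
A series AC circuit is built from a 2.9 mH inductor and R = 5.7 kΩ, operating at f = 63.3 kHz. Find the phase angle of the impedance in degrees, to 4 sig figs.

11.44°

ω = 2πf = 397700 rad/s
X_L = ωL = 1153 Ω
Z = 5700 + j1153 Ω
|Z| = √(5700² + 1153²) = 5816 Ω
∠Z = arctan(1153/5700) = 11.44°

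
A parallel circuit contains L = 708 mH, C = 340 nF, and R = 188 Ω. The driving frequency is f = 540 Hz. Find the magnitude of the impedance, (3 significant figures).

ω = 2πf = 3393 rad/s
X_L = ωL = 2400 Ω
X_C = 1/(ωC) = 867 Ω
Parallel: admittances add. Y = 1/R + 1/(jωL) + jωC
Y = (0.00532 + j0.000737) S
|Y| = 0.00537 S → |Z| = 1/|Y| = 186 Ω, ∠Z = −∠Y = -7.89°

186 Ω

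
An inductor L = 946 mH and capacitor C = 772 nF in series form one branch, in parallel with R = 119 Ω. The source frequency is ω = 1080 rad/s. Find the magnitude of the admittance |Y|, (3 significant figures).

X_L = ωL = 1020 Ω
X_C = 1/(ωC) = 1200 Ω
Branch 1: Z₁ = R = 119 Ω
Branch 2 (series LC): Z₂ = j(X_L − X_C) = −j178 Ω
Parallel: Z = Z₁Z₂/(Z₁+Z₂), |Z| = 98.9 Ω, ∠Z = -33.8°
|Y| = 1/|Z| = 10.1 mS

10.1 mS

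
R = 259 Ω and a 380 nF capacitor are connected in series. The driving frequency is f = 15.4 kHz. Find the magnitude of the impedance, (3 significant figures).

260 Ω

ω = 2πf = 96760 rad/s
X_C = 1/(ωC) = 27.2 Ω
Z = 259 − j27.2 Ω
|Z| = √(259² + 27.2²) = 260 Ω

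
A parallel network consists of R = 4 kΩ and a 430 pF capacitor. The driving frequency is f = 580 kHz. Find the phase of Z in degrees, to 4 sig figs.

-80.94°

ω = 2πf = 3.644e+06 rad/s
X_C = 1/(ωC) = 638.2 Ω
Parallel: admittances add. Y = 1/R + jωC
Y = (0.0002500 + j0.001567) S
|Y| = 0.001587 S → |Z| = 1/|Y| = 630.2 Ω, ∠Z = −∠Y = -80.94°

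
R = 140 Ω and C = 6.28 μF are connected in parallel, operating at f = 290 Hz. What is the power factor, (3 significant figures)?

ω = 2πf = 1822 rad/s
X_C = 1/(ωC) = 87.4 Ω
Parallel: admittances add. Y = 1/R + jωC
Y = (0.00714 + j0.0114) S
|Y| = 0.0135 S → |Z| = 1/|Y| = 74.1 Ω, ∠Z = −∠Y = -58.0°
cos φ = cos(-58.0°) = 0.530

0.530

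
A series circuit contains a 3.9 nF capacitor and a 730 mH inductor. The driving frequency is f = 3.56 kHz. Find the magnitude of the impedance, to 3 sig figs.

ω = 2πf = 22370 rad/s
X_L = ωL = 16300 Ω
X_C = 1/(ωC) = 11500 Ω
Net reactance X = X_L − X_C = 4870 Ω
Z = j4870 Ω
|Z| = √(0² + 4870²) = 4870 Ω

4870 Ω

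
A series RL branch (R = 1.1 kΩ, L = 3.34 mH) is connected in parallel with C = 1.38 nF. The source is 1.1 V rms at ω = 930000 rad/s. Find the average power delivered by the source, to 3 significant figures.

123 μW

X_L = ωL = 3110 Ω
X_C = 1/(ωC) = 779 Ω
Branch 1 (R+jX_L): Z₁ = 1100 + j3110 Ω, |Z₁| = 3300 Ω
Branch 2 (−jX_C): Z₂ = −j779 Ω
Parallel: Z = Z₁Z₂/(Z₁+Z₂), |Z| = 998 Ω, ∠Z = -84.2°
I = V/|Z| = 1.10 mA
P = VI cos φ = 1.1 × 0.00110 × cos(-84.2°) = 123 μW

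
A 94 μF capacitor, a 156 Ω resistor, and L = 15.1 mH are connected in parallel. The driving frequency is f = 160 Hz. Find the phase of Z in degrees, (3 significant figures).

-77.4°

ω = 2πf = 1005 rad/s
X_L = ωL = 15.2 Ω
X_C = 1/(ωC) = 10.6 Ω
Parallel: admittances add. Y = 1/R + 1/(jωL) + jωC
Y = (0.00641 + j0.0286) S
|Y| = 0.0293 S → |Z| = 1/|Y| = 34.1 Ω, ∠Z = −∠Y = -77.4°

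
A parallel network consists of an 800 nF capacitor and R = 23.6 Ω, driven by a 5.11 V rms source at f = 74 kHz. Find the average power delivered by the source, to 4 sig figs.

ω = 2πf = 465000 rad/s
X_C = 1/(ωC) = 2.688 Ω
Parallel: admittances add. Y = 1/R + jωC
Y = (0.04237 + j0.3720) S
|Y| = 0.3744 S → |Z| = 1/|Y| = 2.671 Ω, ∠Z = −∠Y = -83.50°
I = V/|Z| = 1.913 A
P = VI cos φ = 5.11 × 1.913 × cos(-83.50°) = 1.106 W

1.106 W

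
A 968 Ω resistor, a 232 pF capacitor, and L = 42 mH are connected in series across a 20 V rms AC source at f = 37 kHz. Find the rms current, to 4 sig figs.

ω = 2πf = 232500 rad/s
X_L = ωL = 9764 Ω
X_C = 1/(ωC) = 18540 Ω
Net reactance X = X_L − X_C = -8777 Ω
Z = 968.0 − j8777 Ω
|Z| = √(968.0² + 8777²) = 8830 Ω
I = V/|Z| = 20/8830 = 2.265 mA

2.265 mA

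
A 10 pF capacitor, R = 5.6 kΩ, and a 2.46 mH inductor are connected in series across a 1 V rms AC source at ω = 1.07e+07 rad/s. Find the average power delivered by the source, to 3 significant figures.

X_L = ωL = 26300 Ω
X_C = 1/(ωC) = 9350 Ω
Net reactance X = X_L − X_C = 17000 Ω
Z = 5600 + j17000 Ω
|Z| = √(5600² + 17000²) = 17900 Ω
∠Z = arctan(17000/5600) = 71.7°
I = V/|Z| = 55.9 μA
P = VI cos φ = 1 × 5.59e-05 × cos(71.7°) = 17.5 μW

17.5 μW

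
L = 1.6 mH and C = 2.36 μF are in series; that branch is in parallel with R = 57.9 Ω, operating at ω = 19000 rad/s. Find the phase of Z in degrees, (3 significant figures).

X_L = ωL = 30.4 Ω
X_C = 1/(ωC) = 22.3 Ω
Branch 1: Z₁ = R = 57.9 Ω
Branch 2 (series LC): Z₂ = j(X_L − X_C) = j8.10 Ω
Parallel: Z = Z₁Z₂/(Z₁+Z₂), |Z| = 8.02 Ω, ∠Z = 82.0°

82.0°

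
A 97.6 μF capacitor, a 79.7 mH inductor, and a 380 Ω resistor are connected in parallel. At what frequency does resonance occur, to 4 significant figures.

57.06 Hz

ω₀ = 1/√(LC) = 1/√(0.0797 × 9.76e-05) = 358.5 rad/s
f₀ = ω₀/(2π) = 57.06 Hz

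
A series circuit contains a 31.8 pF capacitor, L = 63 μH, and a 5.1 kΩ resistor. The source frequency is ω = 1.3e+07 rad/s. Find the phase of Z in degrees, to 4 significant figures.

X_L = ωL = 819.0 Ω
X_C = 1/(ωC) = 2419 Ω
Net reactance X = X_L − X_C = -1600 Ω
Z = 5100 − j1600 Ω
|Z| = √(5100² + 1600²) = 5345 Ω
∠Z = arctan(-1600/5100) = -17.42°

-17.42°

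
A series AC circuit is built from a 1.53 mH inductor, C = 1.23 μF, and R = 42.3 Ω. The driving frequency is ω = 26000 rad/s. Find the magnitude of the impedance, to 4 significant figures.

X_L = ωL = 39.78 Ω
X_C = 1/(ωC) = 31.27 Ω
Net reactance X = X_L − X_C = 8.510 Ω
Z = 42.30 + j8.510 Ω
|Z| = √(42.30² + 8.510²) = 43.15 Ω

43.15 Ω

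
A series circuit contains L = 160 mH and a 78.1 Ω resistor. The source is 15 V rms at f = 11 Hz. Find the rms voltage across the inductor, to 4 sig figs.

ω = 2πf = 69.12 rad/s
X_L = ωL = 11.06 Ω
Z = 78.10 + j11.06 Ω
|Z| = √(78.10² + 11.06²) = 78.88 Ω
I = V/|Z| = 190.2 mA
V_L = I·|Z_L| = 0.1902 × 11.06 = 2.103 V

2.103 V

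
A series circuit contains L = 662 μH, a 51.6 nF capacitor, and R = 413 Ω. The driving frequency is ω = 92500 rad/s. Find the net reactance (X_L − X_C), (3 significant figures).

-148 Ω

X_L = ωL = 61.2 Ω
X_C = 1/(ωC) = 210 Ω
X = 61.2 − 210 = -148 Ω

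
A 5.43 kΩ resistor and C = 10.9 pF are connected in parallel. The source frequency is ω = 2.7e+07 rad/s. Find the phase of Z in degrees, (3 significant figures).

-58.0°

X_C = 1/(ωC) = 3400 Ω
Parallel: admittances add. Y = 1/R + jωC
Y = (0.000184 + j0.000294) S
|Y| = 0.000347 S → |Z| = 1/|Y| = 2880 Ω, ∠Z = −∠Y = -58.0°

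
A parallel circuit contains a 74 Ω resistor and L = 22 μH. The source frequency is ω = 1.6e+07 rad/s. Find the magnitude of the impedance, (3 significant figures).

X_L = ωL = 352 Ω
Parallel: admittances add. Y = 1/R + 1/(jωL)
Y = (0.0135 − j0.00284) S
|Y| = 0.0138 S → |Z| = 1/|Y| = 72.4 Ω, ∠Z = −∠Y = 11.9°

72.4 Ω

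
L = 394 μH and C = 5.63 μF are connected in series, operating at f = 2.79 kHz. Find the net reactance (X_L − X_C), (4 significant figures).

ω = 2πf = 17530 rad/s
X_L = ωL = 6.907 Ω
X_C = 1/(ωC) = 10.13 Ω
X = 6.907 − 10.13 = -3.225 Ω

-3.225 Ω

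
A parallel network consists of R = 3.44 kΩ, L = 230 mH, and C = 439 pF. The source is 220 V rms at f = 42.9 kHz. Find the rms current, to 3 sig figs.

ω = 2πf = 269500 rad/s
X_L = ωL = 62000 Ω
X_C = 1/(ωC) = 8450 Ω
Parallel: admittances add. Y = 1/R + 1/(jωL) + jωC
Y = (0.000291 + j0.000102) S
|Y| = 0.000308 S → |Z| = 1/|Y| = 3250 Ω, ∠Z = −∠Y = -19.4°
I = V/|Z| = 220/3250 = 67.8 mA

67.8 mA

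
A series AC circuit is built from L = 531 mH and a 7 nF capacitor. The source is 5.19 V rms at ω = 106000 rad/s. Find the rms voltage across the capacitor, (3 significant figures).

X_L = ωL = 56300 Ω
X_C = 1/(ωC) = 1350 Ω
Net reactance X = X_L − X_C = 54900 Ω
Z = j54900 Ω
|Z| = √(0² + 54900²) = 54900 Ω
I = V/|Z| = 94.5 μA
V_C = I·|Z_C| = 9.45e-05 × 1350 = 0.127 V

0.127 V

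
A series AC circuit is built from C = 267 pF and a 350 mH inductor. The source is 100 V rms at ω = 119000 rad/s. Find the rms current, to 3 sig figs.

9.83 mA

X_L = ωL = 41600 Ω
X_C = 1/(ωC) = 31500 Ω
Net reactance X = X_L − X_C = 10200 Ω
Z = j10200 Ω
|Z| = √(0² + 10200²) = 10200 Ω
I = V/|Z| = 100/10200 = 9.83 mA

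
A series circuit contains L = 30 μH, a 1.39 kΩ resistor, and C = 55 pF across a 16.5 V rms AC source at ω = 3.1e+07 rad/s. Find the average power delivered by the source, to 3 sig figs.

185 mW

X_L = ωL = 930 Ω
X_C = 1/(ωC) = 587 Ω
Net reactance X = X_L − X_C = 343 Ω
Z = 1390 + j343 Ω
|Z| = √(1390² + 343²) = 1430 Ω
∠Z = arctan(343/1390) = 13.9°
I = V/|Z| = 11.5 mA
P = VI cos φ = 16.5 × 0.0115 × cos(13.9°) = 185 mW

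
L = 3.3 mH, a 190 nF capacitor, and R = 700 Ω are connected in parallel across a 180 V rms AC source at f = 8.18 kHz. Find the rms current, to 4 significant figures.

ω = 2πf = 51400 rad/s
X_L = ωL = 169.6 Ω
X_C = 1/(ωC) = 102.4 Ω
Parallel: admittances add. Y = 1/R + 1/(jωL) + jωC
Y = (0.001429 + j0.003869) S
|Y| = 0.004125 S → |Z| = 1/|Y| = 242.4 Ω, ∠Z = −∠Y = -69.74°
I = V/|Z| = 180/242.4 = 742.4 mA

742.4 mA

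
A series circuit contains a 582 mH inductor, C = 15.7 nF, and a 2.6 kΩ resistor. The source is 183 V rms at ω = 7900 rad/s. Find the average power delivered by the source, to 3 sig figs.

X_L = ωL = 4600 Ω
X_C = 1/(ωC) = 8060 Ω
Net reactance X = X_L − X_C = -3460 Ω
Z = 2600 − j3460 Ω
|Z| = √(2600² + 3460²) = 4330 Ω
∠Z = arctan(-3460/2600) = -53.1°
I = V/|Z| = 42.2 mA
P = VI cos φ = 183 × 0.0422 × cos(-53.1°) = 4.64 W

4.64 W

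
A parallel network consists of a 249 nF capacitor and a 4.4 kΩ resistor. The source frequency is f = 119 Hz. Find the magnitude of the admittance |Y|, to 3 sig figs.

294 μS

ω = 2πf = 747.7 rad/s
X_C = 1/(ωC) = 5370 Ω
Parallel: admittances add. Y = 1/R + jωC
Y = (0.000227 + j0.000186) S
|Y| = 0.000294 S → |Z| = 1/|Y| = 3400 Ω, ∠Z = −∠Y = -39.3°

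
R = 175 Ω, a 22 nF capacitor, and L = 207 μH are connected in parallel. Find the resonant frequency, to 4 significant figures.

ω₀ = 1/√(LC) = 1/√(0.000207 × 2.2e-08) = 468600 rad/s
f₀ = ω₀/(2π) = 74.58 kHz

74.58 kHz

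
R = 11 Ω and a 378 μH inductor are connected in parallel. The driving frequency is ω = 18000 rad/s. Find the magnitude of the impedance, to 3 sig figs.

5.79 Ω

X_L = ωL = 6.80 Ω
Parallel: admittances add. Y = 1/R + 1/(jωL)
Y = (0.0909 − j0.147) S
|Y| = 0.173 S → |Z| = 1/|Y| = 5.79 Ω, ∠Z = −∠Y = 58.3°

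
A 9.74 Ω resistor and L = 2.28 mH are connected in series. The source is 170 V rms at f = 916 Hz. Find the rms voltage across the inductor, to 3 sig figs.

ω = 2πf = 5755 rad/s
X_L = ωL = 13.1 Ω
Z = 9.74 + j13.1 Ω
|Z| = √(9.74² + 13.1²) = 16.3 Ω
I = V/|Z| = 10.4 A
V_L = I·|Z_L| = 10.4 × 13.1 = 137 V

137 V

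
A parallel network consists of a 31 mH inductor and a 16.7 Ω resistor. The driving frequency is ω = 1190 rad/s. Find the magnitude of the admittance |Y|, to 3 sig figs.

X_L = ωL = 36.9 Ω
Parallel: admittances add. Y = 1/R + 1/(jωL)
Y = (0.0599 − j0.0271) S
|Y| = 0.0657 S → |Z| = 1/|Y| = 15.2 Ω, ∠Z = −∠Y = 24.4°

65.7 mS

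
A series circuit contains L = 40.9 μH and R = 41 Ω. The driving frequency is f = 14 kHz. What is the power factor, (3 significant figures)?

0.996

ω = 2πf = 87960 rad/s
X_L = ωL = 3.60 Ω
Z = 41.0 + j3.60 Ω
|Z| = √(41.0² + 3.60²) = 41.2 Ω
∠Z = arctan(3.60/41.0) = 5.01°
cos φ = cos(5.01°) = 0.996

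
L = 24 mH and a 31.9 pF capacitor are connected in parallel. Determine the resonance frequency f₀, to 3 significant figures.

ω₀ = 1/√(LC) = 1/√(0.024 × 3.19e-11) = 1.143e+06 rad/s
f₀ = ω₀/(2π) = 182 kHz

182 kHz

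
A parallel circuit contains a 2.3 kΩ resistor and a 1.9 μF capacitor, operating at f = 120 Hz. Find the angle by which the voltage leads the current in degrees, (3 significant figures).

-73.1°

ω = 2πf = 754.0 rad/s
X_C = 1/(ωC) = 698 Ω
Parallel: admittances add. Y = 1/R + jωC
Y = (0.000435 + j0.00143) S
|Y| = 0.00150 S → |Z| = 1/|Y| = 668 Ω, ∠Z = −∠Y = -73.1°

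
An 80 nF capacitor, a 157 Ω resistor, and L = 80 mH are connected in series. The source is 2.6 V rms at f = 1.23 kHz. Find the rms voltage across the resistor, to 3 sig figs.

ω = 2πf = 7728 rad/s
X_L = ωL = 618 Ω
X_C = 1/(ωC) = 1620 Ω
Net reactance X = X_L − X_C = -999 Ω
Z = 157 − j999 Ω
|Z| = √(157² + 999²) = 1010 Ω
I = V/|Z| = 2.57 mA
V_R = I·|Z_R| = 0.00257 × 157 = 0.404 V

0.404 V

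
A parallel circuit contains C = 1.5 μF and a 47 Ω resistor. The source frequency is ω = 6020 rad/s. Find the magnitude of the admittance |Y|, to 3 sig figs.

23.1 mS

X_C = 1/(ωC) = 111 Ω
Parallel: admittances add. Y = 1/R + jωC
Y = (0.0213 + j0.00903) S
|Y| = 0.0231 S → |Z| = 1/|Y| = 43.3 Ω, ∠Z = −∠Y = -23.0°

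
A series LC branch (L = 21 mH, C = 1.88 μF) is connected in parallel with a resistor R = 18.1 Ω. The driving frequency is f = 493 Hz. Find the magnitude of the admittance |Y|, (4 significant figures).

56.04 mS

ω = 2πf = 3098 rad/s
X_L = ωL = 65.05 Ω
X_C = 1/(ωC) = 171.7 Ω
Branch 1: Z₁ = R = 18.10 Ω
Branch 2 (series LC): Z₂ = j(X_L − X_C) = −j106.7 Ω
Parallel: Z = Z₁Z₂/(Z₁+Z₂), |Z| = 17.84 Ω, ∠Z = -9.631°
|Y| = 1/|Z| = 56.04 mS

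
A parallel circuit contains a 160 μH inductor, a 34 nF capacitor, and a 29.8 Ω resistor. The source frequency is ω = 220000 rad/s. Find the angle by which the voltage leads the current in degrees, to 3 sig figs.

X_L = ωL = 35.2 Ω
X_C = 1/(ωC) = 134 Ω
Parallel: admittances add. Y = 1/R + 1/(jωL) + jωC
Y = (0.0336 − j0.0209) S
|Y| = 0.0395 S → |Z| = 1/|Y| = 25.3 Ω, ∠Z = −∠Y = 32.0°

32.0°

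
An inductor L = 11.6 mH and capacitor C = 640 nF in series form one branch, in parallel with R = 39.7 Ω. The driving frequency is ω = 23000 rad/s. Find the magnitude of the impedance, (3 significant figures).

38.9 Ω

X_L = ωL = 267 Ω
X_C = 1/(ωC) = 67.9 Ω
Branch 1: Z₁ = R = 39.7 Ω
Branch 2 (series LC): Z₂ = j(X_L − X_C) = j199 Ω
Parallel: Z = Z₁Z₂/(Z₁+Z₂), |Z| = 38.9 Ω, ∠Z = 11.3°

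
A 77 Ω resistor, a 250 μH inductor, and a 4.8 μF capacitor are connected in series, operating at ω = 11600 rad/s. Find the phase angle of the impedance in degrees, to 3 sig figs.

X_L = ωL = 2.90 Ω
X_C = 1/(ωC) = 18.0 Ω
Net reactance X = X_L − X_C = -15.1 Ω
Z = 77.0 − j15.1 Ω
|Z| = √(77.0² + 15.1²) = 78.5 Ω
∠Z = arctan(-15.1/77.0) = -11.1°

-11.1°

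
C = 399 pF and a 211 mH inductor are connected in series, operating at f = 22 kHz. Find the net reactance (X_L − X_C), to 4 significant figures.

ω = 2πf = 138200 rad/s
X_L = ωL = 29170 Ω
X_C = 1/(ωC) = 18130 Ω
X = 29170 − 18130 = 11040 Ω

11040 Ω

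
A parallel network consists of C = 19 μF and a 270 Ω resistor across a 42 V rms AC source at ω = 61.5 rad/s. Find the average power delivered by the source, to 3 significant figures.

6.53 W

X_C = 1/(ωC) = 856 Ω
Parallel: admittances add. Y = 1/R + jωC
Y = (0.00370 + j0.00117) S
|Y| = 0.00388 S → |Z| = 1/|Y| = 257 Ω, ∠Z = −∠Y = -17.5°
I = V/|Z| = 163 mA
P = VI cos φ = 42 × 0.163 × cos(-17.5°) = 6.53 W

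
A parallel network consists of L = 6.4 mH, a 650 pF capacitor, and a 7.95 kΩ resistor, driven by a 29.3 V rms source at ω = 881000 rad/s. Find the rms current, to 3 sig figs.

X_L = ωL = 5640 Ω
X_C = 1/(ωC) = 1750 Ω
Parallel: admittances add. Y = 1/R + 1/(jωL) + jωC
Y = (0.000126 + j0.000395) S
|Y| = 0.000415 S → |Z| = 1/|Y| = 2410 Ω, ∠Z = −∠Y = -72.3°
I = V/|Z| = 29.3/2410 = 12.2 mA

12.2 mA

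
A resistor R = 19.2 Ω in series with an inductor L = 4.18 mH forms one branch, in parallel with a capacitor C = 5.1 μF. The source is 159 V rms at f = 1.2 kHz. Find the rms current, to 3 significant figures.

3.31 A

ω = 2πf = 7540 rad/s
X_L = ωL = 31.5 Ω
X_C = 1/(ωC) = 26.0 Ω
Branch 1 (R+jX_L): Z₁ = 19.2 + j31.5 Ω, |Z₁| = 36.9 Ω
Branch 2 (−jX_C): Z₂ = −j26.0 Ω
Parallel: Z = Z₁Z₂/(Z₁+Z₂), |Z| = 48.0 Ω, ∠Z = -47.4°
I = V/|Z| = 159/48.0 = 3.31 A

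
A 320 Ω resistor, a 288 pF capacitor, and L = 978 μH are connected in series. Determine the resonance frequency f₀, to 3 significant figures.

300 kHz

ω₀ = 1/√(LC) = 1/√(0.000978 × 2.88e-10) = 1.884e+06 rad/s
f₀ = ω₀/(2π) = 300 kHz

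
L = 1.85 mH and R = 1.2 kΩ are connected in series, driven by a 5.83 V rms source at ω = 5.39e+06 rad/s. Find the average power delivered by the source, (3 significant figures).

X_L = ωL = 9970 Ω
Z = 1200 + j9970 Ω
|Z| = √(1200² + 9970²) = 10000 Ω
∠Z = arctan(9970/1200) = 83.1°
I = V/|Z| = 580 μA
P = VI cos φ = 5.83 × 0.000580 × cos(83.1°) = 404 μW

404 μW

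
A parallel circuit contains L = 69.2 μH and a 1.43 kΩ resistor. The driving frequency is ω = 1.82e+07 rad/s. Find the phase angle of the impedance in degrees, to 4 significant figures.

48.63°

X_L = ωL = 1259 Ω
Parallel: admittances add. Y = 1/R + 1/(jωL)
Y = (0.0006993 − j0.0007940) S
|Y| = 0.001058 S → |Z| = 1/|Y| = 945.1 Ω, ∠Z = −∠Y = 48.63°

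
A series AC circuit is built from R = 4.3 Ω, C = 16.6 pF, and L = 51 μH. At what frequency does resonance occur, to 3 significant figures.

ω₀ = 1/√(LC) = 1/√(5.1e-05 × 1.66e-11) = 3.437e+07 rad/s
f₀ = ω₀/(2π) = 5.47 MHz

5.47 MHz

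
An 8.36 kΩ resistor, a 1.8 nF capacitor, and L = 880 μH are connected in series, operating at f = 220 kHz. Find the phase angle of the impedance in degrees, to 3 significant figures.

ω = 2πf = 1.382e+06 rad/s
X_L = ωL = 1220 Ω
X_C = 1/(ωC) = 402 Ω
Net reactance X = X_L − X_C = 815 Ω
Z = 8360 + j815 Ω
|Z| = √(8360² + 815²) = 8400 Ω
∠Z = arctan(815/8360) = 5.56°

5.56°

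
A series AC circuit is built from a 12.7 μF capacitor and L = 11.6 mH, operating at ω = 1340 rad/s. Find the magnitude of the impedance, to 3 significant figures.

43.2 Ω

X_L = ωL = 15.5 Ω
X_C = 1/(ωC) = 58.8 Ω
Net reactance X = X_L − X_C = -43.2 Ω
Z = − j43.2 Ω
|Z| = √(0² + 43.2²) = 43.2 Ω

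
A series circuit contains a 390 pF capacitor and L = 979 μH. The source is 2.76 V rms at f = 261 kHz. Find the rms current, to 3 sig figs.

65.9 mA

ω = 2πf = 1.64e+06 rad/s
X_L = ωL = 1610 Ω
X_C = 1/(ωC) = 1560 Ω
Net reactance X = X_L − X_C = 41.9 Ω
Z = j41.9 Ω
|Z| = √(0² + 41.9²) = 41.9 Ω
I = V/|Z| = 2.76/41.9 = 65.9 mA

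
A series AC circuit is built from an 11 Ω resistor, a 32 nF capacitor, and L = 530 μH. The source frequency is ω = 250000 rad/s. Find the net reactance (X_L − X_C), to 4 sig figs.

X_L = ωL = 132.5 Ω
X_C = 1/(ωC) = 125.0 Ω
X = 132.5 − 125.0 = 7.500 Ω

7.500 Ω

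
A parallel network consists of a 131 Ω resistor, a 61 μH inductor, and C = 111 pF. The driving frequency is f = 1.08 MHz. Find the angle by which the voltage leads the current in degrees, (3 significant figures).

12.3°

ω = 2πf = 6.786e+06 rad/s
X_L = ωL = 414 Ω
X_C = 1/(ωC) = 1330 Ω
Parallel: admittances add. Y = 1/R + 1/(jωL) + jωC
Y = (0.00763 − j0.00166) S
|Y| = 0.00781 S → |Z| = 1/|Y| = 128 Ω, ∠Z = −∠Y = 12.3°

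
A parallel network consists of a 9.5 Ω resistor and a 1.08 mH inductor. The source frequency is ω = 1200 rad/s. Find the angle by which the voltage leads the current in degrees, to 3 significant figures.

82.2°

X_L = ωL = 1.30 Ω
Parallel: admittances add. Y = 1/R + 1/(jωL)
Y = (0.105 − j0.772) S
|Y| = 0.779 S → |Z| = 1/|Y| = 1.28 Ω, ∠Z = −∠Y = 82.2°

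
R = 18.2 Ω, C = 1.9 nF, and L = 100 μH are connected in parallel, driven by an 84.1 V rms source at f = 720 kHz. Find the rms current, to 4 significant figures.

ω = 2πf = 4.524e+06 rad/s
X_L = ωL = 452.4 Ω
X_C = 1/(ωC) = 116.3 Ω
Parallel: admittances add. Y = 1/R + 1/(jωL) + jωC
Y = (0.05495 + j0.006385) S
|Y| = 0.05531 S → |Z| = 1/|Y| = 18.08 Ω, ∠Z = −∠Y = -6.628°
I = V/|Z| = 84.1/18.08 = 4.652 A

4.652 A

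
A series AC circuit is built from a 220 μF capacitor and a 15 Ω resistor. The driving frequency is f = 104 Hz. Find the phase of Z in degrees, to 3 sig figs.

ω = 2πf = 653.5 rad/s
X_C = 1/(ωC) = 6.96 Ω
Z = 15.0 − j6.96 Ω
|Z| = √(15.0² + 6.96²) = 16.5 Ω
∠Z = arctan(-6.96/15.0) = -24.9°

-24.9°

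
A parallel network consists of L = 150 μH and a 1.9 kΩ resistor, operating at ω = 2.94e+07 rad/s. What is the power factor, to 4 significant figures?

X_L = ωL = 4410 Ω
Parallel: admittances add. Y = 1/R + 1/(jωL)
Y = (0.0005263 − j0.0002268) S
|Y| = 0.0005731 S → |Z| = 1/|Y| = 1745 Ω, ∠Z = −∠Y = 23.31°
cos φ = cos(23.31°) = 0.9184

0.9184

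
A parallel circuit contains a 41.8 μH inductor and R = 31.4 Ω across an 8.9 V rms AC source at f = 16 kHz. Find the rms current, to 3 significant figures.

ω = 2πf = 100500 rad/s
X_L = ωL = 4.20 Ω
Parallel: admittances add. Y = 1/R + 1/(jωL)
Y = (0.0318 − j0.238) S
|Y| = 0.240 S → |Z| = 1/|Y| = 4.17 Ω, ∠Z = −∠Y = 82.4°
I = V/|Z| = 8.9/4.17 = 2.14 A

2.14 A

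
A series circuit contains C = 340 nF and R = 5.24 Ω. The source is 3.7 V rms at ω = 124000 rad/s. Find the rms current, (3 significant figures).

152 mA

X_C = 1/(ωC) = 23.7 Ω
Z = 5.24 − j23.7 Ω
|Z| = √(5.24² + 23.7²) = 24.3 Ω
I = V/|Z| = 3.7/24.3 = 152 mA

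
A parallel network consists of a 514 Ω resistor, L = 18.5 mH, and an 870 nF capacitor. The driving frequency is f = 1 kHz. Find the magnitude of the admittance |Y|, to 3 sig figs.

ω = 2πf = 6283 rad/s
X_L = ωL = 116 Ω
X_C = 1/(ωC) = 183 Ω
Parallel: admittances add. Y = 1/R + 1/(jωL) + jωC
Y = (0.00195 − j0.00314) S
|Y| = 0.00369 S → |Z| = 1/|Y| = 271 Ω, ∠Z = −∠Y = 58.2°

3.69 mS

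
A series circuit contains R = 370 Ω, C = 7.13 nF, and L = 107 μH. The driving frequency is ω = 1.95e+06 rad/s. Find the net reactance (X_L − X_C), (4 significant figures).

136.7 Ω

X_L = ωL = 208.7 Ω
X_C = 1/(ωC) = 71.92 Ω
X = 208.7 − 71.92 = 136.7 Ω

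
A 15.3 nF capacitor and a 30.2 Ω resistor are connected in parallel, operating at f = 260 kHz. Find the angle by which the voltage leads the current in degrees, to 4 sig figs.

-37.05°

ω = 2πf = 1.634e+06 rad/s
X_C = 1/(ωC) = 40.01 Ω
Parallel: admittances add. Y = 1/R + jωC
Y = (0.03311 + j0.02499) S
|Y| = 0.04149 S → |Z| = 1/|Y| = 24.10 Ω, ∠Z = −∠Y = -37.05°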